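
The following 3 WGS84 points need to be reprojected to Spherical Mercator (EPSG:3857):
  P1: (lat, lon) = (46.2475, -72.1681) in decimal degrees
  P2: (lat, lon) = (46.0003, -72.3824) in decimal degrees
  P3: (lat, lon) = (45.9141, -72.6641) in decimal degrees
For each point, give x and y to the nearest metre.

P1: x -8033716 m, y 5820100 m; P2: x -8057572 m, y 5780397 m; P3: x -8088931 m, y 5766594 m

Web Mercator: x = R·λ, y = R·ln tan(π/4+φ/2), R = 6378137 m.
P1 (46.2475°, -72.1681°) → (-8033716.144, 5820100.366) m.
P2 (46.0003°, -72.3824°) → (-8057571.910, 5780397.296) m.
P3 (45.9141°, -72.6641°) → (-8088930.611, 5766594.354) m.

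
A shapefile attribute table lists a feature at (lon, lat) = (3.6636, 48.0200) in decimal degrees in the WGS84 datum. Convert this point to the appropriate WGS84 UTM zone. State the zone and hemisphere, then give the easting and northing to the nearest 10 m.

Zone 31N: E 549480 m, N 5318740 m

Longitude 3.6636° lies in the 6° band [0°, 6°), giving zone 31; latitude is north of the equator, so 31N.
Zone 31 central meridian λ₀ = 6×31 − 183 = 3°; Δλ = +0.6636°.
Transverse Mercator on WGS84 with k₀ = 0.9996 gives E = 549482.325 m, N = 5318736.167 m.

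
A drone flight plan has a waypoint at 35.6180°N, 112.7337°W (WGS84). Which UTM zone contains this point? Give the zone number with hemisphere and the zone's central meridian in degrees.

Zone 12N, central meridian -111°

UTM zone = ⌊(λ + 180)/6⌋ + 1; -112.7337° ∈ [-114°, -108°) → zone 12.
Hemisphere: N (φ ≥ 0).
Central meridian λ₀ = 6×12 − 183 = -111°.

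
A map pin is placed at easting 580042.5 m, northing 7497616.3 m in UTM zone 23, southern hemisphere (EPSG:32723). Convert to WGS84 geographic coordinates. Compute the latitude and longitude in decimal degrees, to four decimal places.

Zone 23S: λ₀ = -45°, k₀ = 0.9996, false easting 500000 m, false northing 10000000 m.
Meridian distance M = (N − FN)/k₀ = -2503385.1 m.
Inverse transverse Mercator on WGS84 gives φ = -22.62649988°, λ = -44.22110036°.

lat -22.6265°, lon -44.2211°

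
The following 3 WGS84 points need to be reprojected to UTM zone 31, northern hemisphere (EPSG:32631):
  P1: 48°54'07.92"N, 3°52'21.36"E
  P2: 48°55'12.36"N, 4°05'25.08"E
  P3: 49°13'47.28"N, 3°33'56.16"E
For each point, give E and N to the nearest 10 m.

UTM zone 31N: λ₀ = 3°, k₀ = 0.9996.
P1 (48.9022°, 3.8726°) → (563948.703, 5416950.894) m.
P2 (48.9201°, 4.0903°) → (579874.126, 5419146.636) m.
P3 (49.2298°, 3.5656°) → (541178.659, 5453155.998) m.

P1: E 563950 m, N 5416950 m; P2: E 579870 m, N 5419150 m; P3: E 541180 m, N 5453160 m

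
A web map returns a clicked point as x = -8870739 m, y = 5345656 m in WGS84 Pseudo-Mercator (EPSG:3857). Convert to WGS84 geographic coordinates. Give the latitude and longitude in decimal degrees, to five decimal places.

R = 6378137 m. λ = x/R = -79.68720425°.
φ = 2·arctan(exp(y/R)) − 90° = 2·arctan(2.31202) − 90° = 43.22090163°.

lat 43.22090°, lon -79.68720°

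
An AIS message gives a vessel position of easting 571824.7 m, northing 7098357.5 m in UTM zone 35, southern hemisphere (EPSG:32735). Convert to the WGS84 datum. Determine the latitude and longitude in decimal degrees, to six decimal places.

lat -26.232600°, lon 27.719100°

Zone 35S: λ₀ = 27°, k₀ = 0.9996, false easting 500000 m, false northing 10000000 m.
Meridian distance M = (N − FN)/k₀ = -2902803.6 m.
Inverse transverse Mercator on WGS84 gives φ = -26.23260029°, λ = 27.71910006°.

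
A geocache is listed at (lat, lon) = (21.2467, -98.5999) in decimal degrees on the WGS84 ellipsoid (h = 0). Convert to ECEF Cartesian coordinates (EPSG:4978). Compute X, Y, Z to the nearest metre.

X -889310 m, Y -5880355 m, Z 2296874 m

WGS84: a = 6378137 m, e² = 0.006694380; N(φ) = a/√(1−e²sin²φ) = 6380942.431 m.
X = (N+h)·cosφ·cosλ = -889309.584 m; Y = (N+h)·cosφ·sinλ = -5880355.008 m; Z = (N(1−e²)+h)·sinφ = 2296873.951 m.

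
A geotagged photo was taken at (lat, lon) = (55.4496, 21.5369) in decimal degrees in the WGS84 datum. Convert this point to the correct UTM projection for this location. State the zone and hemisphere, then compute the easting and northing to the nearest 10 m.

Zone 34N: E 533960 m, N 6144960 m

Longitude 21.5369° lies in the 6° band [18°, 24°), giving zone 34; latitude is north of the equator, so 34N.
Zone 34 central meridian λ₀ = 6×34 − 183 = 21°; Δλ = +0.5369°.
Transverse Mercator on WGS84 with k₀ = 0.9996 gives E = 533959.424 m, N = 6144955.367 m.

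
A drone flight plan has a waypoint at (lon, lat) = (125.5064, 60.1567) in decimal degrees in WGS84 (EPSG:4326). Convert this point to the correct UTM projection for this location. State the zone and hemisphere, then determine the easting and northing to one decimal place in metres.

Longitude 125.5064° lies in the 6° band [120°, 126°), giving zone 51; latitude is north of the equator, so 51N.
Zone 51 central meridian λ₀ = 6×51 − 183 = 123°; Δλ = +2.5064°.
Transverse Mercator on WGS84 with k₀ = 0.9996 gives E = 639117.132 m, N = 6671502.675 m.

Zone 51N: E 639117.1 m, N 6671502.7 m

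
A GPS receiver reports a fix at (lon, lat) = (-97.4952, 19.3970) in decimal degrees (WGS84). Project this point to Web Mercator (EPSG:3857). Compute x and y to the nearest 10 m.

x -10853120 m, y 2201730 m

Web Mercator is spherical with R = a = 6378137 m.
x = R·λ = 6378137 × -1.701612245 = -10853116.019 m.
y = R·ln tan(π/4 + φ/2) = 6378137 × 0.345199931 = 2201732.453 m.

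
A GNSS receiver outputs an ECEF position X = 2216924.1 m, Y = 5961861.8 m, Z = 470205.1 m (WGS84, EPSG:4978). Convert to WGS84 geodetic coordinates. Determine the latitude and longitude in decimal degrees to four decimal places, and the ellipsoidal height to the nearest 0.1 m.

lat 4.2562°, lon 69.6023°, h 39.2 m

λ = atan2(Y, X) = 69.60230007°; p = √(X²+Y²) = 6360703.5 m.
Bowring's method on WGS84 (a = 6378137 m, b = 6356752.314 m) gives φ = 4.25620006°, h = 39.187 m.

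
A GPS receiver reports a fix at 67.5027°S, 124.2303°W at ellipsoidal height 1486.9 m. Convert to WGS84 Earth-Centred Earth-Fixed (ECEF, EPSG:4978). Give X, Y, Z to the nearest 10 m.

WGS84: a = 6378137 m, e² = 0.006694380; N(φ) = a/√(1−e²sin²φ) = 6396438.555 m.
X = (N+h)·cosφ·cosλ = -1377107.755 m; Y = (N+h)·cosφ·sinλ = -2024049.236 m; Z = (N(1−e²)+h)·sinφ = -5871466.279 m.

X -1377110 m, Y -2024050 m, Z -5871470 m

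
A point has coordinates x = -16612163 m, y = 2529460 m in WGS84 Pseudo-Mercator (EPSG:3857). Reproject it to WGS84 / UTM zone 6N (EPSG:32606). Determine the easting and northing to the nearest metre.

Web Mercator inverse (R = 6378137 m) → φ = 22.14930046°, λ = -149.22959925°.
UTM 6N forward: E = 270058.738 m, N = 2451039.936 m.

E 270059 m, N 2451040 m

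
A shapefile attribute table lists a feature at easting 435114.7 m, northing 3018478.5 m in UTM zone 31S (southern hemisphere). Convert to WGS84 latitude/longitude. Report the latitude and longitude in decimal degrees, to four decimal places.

lat -62.9577°, lon 1.7208°

Zone 31S: λ₀ = 3°, k₀ = 0.9996, false easting 500000 m, false northing 10000000 m.
Meridian distance M = (N − FN)/k₀ = -6984315.2 m.
Inverse transverse Mercator on WGS84 gives φ = -62.95770038°, λ = 1.72080044°.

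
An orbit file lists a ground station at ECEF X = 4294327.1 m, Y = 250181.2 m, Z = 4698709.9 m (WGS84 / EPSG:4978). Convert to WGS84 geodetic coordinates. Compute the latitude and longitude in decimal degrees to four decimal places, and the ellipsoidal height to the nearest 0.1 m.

lat 47.7178°, lon 3.3342°, h 3901.3 m

λ = atan2(Y, X) = 3.33419935°; p = √(X²+Y²) = 4301608.5 m.
Bowring's method on WGS84 (a = 6378137 m, b = 6356752.314 m) gives φ = 47.71779960°, h = 3901.301 m.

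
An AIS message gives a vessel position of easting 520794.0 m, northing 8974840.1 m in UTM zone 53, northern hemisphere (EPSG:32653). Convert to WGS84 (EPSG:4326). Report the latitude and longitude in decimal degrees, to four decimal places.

Zone 53N: λ₀ = 135°, k₀ = 0.9996, false easting 500000 m.
Meridian distance M = (N − FN)/k₀ = 8978431.5 m.
Inverse transverse Mercator on WGS84 gives φ = 80.83360028°, λ = 136.16929965°.

lat 80.8336°, lon 136.1693°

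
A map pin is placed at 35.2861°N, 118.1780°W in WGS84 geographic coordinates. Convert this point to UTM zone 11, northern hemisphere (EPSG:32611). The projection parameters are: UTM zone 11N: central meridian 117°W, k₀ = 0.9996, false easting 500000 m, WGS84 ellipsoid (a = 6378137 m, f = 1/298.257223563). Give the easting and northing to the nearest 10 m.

E 392880 m, N 3905410 m

Zone 11 central meridian λ₀ = 6×11 − 183 = -117°; Δλ = -1.1780°.
Transverse Mercator on WGS84 with k₀ = 0.9996 gives E = 392878.512 m, N = 3905407.393 m.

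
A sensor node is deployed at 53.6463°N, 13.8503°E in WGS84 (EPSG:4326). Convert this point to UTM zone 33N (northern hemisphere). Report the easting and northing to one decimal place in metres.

Zone 33 central meridian λ₀ = 6×33 − 183 = 15°; Δλ = -1.1497°.
Transverse Mercator on WGS84 with k₀ = 0.9996 gives E = 424001.813 m, N = 5944784.122 m.

E 424001.8 m, N 5944784.1 m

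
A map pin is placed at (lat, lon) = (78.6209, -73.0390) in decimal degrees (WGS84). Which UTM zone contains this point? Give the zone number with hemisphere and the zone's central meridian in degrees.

Zone 18N, central meridian -75°

UTM zone = ⌊(λ + 180)/6⌋ + 1; -73.0390° ∈ [-78°, -72°) → zone 18.
Hemisphere: N (φ ≥ 0).
Central meridian λ₀ = 6×18 − 183 = -75°.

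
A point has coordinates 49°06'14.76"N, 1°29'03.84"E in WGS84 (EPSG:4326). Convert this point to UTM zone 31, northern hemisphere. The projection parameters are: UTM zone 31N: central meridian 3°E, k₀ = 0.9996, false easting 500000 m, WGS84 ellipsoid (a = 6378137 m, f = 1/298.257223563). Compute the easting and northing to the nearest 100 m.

E 389400 m, N 5440100 m

Zone 31 central meridian λ₀ = 6×31 − 183 = 3°; Δλ = -1.5156°.
Transverse Mercator on WGS84 with k₀ = 0.9996 gives E = 389378.228 m, N = 5440134.264 m.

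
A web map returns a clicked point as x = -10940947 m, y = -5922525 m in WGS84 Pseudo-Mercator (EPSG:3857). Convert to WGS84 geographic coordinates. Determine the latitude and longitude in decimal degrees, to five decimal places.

R = 6378137 m. λ = x/R = -98.28419913°.
φ = 2·arctan(exp(y/R)) − 90° = 2·arctan(0.39512) − 90° = -46.88009845°.

lat -46.88010°, lon -98.28420°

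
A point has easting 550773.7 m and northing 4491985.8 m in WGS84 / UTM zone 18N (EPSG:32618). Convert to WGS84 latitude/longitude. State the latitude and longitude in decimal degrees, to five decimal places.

Zone 18N: λ₀ = -75°, k₀ = 0.9996, false easting 500000 m.
Meridian distance M = (N − FN)/k₀ = 4493783.3 m.
Inverse transverse Mercator on WGS84 gives φ = 40.57710019°, λ = -74.40010053°.

lat 40.57710°, lon -74.40010°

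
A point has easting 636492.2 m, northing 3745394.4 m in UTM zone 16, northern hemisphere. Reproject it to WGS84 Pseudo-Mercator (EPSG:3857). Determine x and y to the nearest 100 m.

Unproject from UTM 16N (λ₀ = -87°) → φ = 33.84000033°, λ = -85.52479983°.
Web Mercator (R = 6378137 m): x = -9520577.167 m, y = 4007338.160 m.

x -9520600 m, y 4007300 m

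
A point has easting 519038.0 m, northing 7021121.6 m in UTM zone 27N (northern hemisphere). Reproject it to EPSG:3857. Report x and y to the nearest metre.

x -2295408 m, y 9178753 m

Unproject from UTM 27N (λ₀ = -21°) → φ = 63.31839978°, λ = -20.61999902°.
Web Mercator (R = 6378137 m): x = -2295407.791 m, y = 9178752.524 m.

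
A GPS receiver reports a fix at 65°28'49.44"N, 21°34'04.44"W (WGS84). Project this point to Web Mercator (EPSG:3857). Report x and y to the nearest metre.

x -2400928 m, y 9736064 m

Web Mercator is spherical with R = a = 6378137 m.
x = R·λ = 6378137 × -0.376430868 = -2400927.645 m.
y = R·ln tan(π/4 + φ/2) = 6378137 × 1.526474571 = 9736063.940 m.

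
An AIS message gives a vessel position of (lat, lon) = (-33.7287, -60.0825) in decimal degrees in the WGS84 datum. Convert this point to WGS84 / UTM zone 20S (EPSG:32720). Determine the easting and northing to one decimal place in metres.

Zone 20 central meridian λ₀ = 6×20 − 183 = -63°; Δλ = +2.9175°.
Transverse Mercator on WGS84 with k₀ = 0.9996 gives E = 770323.440 m, N = 6264101.030 m.

E 770323.4 m, N 6264101.0 m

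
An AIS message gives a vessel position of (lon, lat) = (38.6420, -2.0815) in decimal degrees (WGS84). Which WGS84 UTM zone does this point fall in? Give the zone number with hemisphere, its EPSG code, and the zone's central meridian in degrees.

UTM zone = ⌊(λ + 180)/6⌋ + 1; 38.6420° ∈ [36°, 42°) → zone 37.
Hemisphere: S (φ < 0).
Central meridian λ₀ = 6×37 − 183 = 39°.
EPSG code: 32737.

Zone 37S (EPSG:32737), central meridian 39°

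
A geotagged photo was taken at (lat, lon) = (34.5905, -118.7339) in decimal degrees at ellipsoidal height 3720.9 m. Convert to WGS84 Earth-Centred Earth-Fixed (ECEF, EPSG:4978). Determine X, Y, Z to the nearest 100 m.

WGS84: a = 6378137 m, e² = 0.006694380; N(φ) = a/√(1−e²sin²φ) = 6385028.703 m.
X = (N+h)·cosφ·cosλ = -2528423.067 m; Y = (N+h)·cosφ·sinλ = -4611779.277 m; Z = (N(1−e²)+h)·sinφ = 3602673.537 m.

X -2528400 m, Y -4611800 m, Z 3602700 m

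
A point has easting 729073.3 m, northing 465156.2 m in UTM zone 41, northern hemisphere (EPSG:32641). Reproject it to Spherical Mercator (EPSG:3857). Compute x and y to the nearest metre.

Unproject from UTM 41N (λ₀ = 63°) → φ = 4.20560022°, λ = 65.06370042°.
Web Mercator (R = 6378137 m): x = 7242858.000 m, y = 468586.238 m.

x 7242858 m, y 468586 m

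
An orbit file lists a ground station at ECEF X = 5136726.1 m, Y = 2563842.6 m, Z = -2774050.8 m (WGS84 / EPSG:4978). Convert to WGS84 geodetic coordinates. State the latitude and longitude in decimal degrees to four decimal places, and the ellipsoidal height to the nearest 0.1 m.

λ = atan2(Y, X) = 26.52469958°; p = √(X²+Y²) = 5741014.2 m.
Bowring's method on WGS84 (a = 6378137 m, b = 6356752.314 m) gives φ = -25.94080023°, h = 2023.502 m.

lat -25.9408°, lon 26.5247°, h 2023.5 m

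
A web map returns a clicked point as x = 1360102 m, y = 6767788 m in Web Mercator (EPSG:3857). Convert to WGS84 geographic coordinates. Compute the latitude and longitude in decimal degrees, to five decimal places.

R = 6378137 m. λ = x/R = 12.21800415°.
φ = 2·arctan(exp(y/R)) − 90° = 2·arctan(2.88952) − 90° = 51.82079764°.

lat 51.82080°, lon 12.21800°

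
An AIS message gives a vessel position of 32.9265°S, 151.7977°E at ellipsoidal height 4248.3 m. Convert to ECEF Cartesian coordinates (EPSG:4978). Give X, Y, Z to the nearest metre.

WGS84: a = 6378137 m, e² = 0.006694380; N(φ) = a/√(1−e²sin²φ) = 6384454.109 m.
X = (N+h)·cosφ·cosλ = -4725866.775 m; Y = (N+h)·cosφ·sinλ = 2534231.788 m; Z = (N(1−e²)+h)·sinφ = -3449428.649 m.

X -4725867 m, Y 2534232 m, Z -3449429 m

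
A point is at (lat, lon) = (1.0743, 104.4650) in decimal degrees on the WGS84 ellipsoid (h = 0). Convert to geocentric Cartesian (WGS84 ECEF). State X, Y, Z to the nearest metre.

WGS84: a = 6378137 m, e² = 0.006694380; N(φ) = a/√(1−e²sin²φ) = 6378144.505 m.
X = (N+h)·cosφ·cosλ = -1592907.419 m; Y = (N+h)·cosφ·sinλ = 6174874.333 m; Z = (N(1−e²)+h)·sinφ = 118783.124 m.

X -1592907 m, Y 6174874 m, Z 118783 m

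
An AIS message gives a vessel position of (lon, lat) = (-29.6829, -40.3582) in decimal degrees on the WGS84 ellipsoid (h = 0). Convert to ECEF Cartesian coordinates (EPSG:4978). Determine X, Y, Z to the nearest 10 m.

WGS84: a = 6378137 m, e² = 0.006694380; N(φ) = a/√(1−e²sin²φ) = 6387108.299 m.
X = (N+h)·cosφ·cosλ = 4228389.383 m; Y = (N+h)·cosφ·sinλ = -2410158.465 m; Z = (N(1−e²)+h)·sinφ = -4108373.985 m.

X 4228390 m, Y -2410160 m, Z -4108370 m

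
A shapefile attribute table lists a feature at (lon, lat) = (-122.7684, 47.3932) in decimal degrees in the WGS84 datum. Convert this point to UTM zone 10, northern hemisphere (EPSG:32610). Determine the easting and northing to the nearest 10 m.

E 517480 m, N 5248890 m

Zone 10 central meridian λ₀ = 6×10 − 183 = -123°; Δλ = +0.2316°.
Transverse Mercator on WGS84 with k₀ = 0.9996 gives E = 517477.929 m, N = 5248886.506 m.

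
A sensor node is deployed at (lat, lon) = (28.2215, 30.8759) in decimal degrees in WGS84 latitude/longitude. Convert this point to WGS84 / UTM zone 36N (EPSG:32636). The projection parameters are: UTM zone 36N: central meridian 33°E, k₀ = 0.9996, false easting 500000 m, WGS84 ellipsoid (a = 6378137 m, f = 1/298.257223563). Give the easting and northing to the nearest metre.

Zone 36 central meridian λ₀ = 6×36 − 183 = 33°; Δλ = -2.1241°.
Transverse Mercator on WGS84 with k₀ = 0.9996 gives E = 291555.152 m, N = 3123567.111 m.

E 291555 m, N 3123567 m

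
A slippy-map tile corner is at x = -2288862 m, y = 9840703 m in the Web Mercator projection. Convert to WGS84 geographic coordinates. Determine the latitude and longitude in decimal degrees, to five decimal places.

lat 65.86760°, lon -20.56120°

R = 6378137 m. λ = x/R = -20.56119718°.
φ = 2·arctan(exp(y/R)) − 90° = 2·arctan(4.67805) − 90° = 65.86759961°.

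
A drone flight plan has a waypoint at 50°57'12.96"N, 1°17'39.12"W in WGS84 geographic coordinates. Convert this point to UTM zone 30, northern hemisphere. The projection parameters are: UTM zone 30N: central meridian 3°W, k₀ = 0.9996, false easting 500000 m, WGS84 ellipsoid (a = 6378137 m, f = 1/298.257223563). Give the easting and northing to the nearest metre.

Zone 30 central meridian λ₀ = 6×30 − 183 = -3°; Δλ = +1.7058°.
Transverse Mercator on WGS84 with k₀ = 0.9996 gives E = 619811.010 m, N = 5646050.365 m.

E 619811 m, N 5646050 m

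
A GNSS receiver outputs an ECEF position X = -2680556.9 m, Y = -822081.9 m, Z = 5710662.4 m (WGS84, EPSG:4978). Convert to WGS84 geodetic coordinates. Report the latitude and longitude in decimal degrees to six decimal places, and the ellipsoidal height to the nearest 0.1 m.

lat 64.002100°, lon -162.950101°, h 939.9 m

λ = atan2(Y, X) = -162.95010059°; p = √(X²+Y²) = 2803783.9 m.
Bowring's method on WGS84 (a = 6378137 m, b = 6356752.314 m) gives φ = 64.00210030°, h = 939.943 m.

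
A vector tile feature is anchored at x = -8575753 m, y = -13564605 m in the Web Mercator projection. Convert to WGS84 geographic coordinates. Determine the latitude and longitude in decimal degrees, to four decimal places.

lat -76.4019°, lon -77.0373°

R = 6378137 m. λ = x/R = -77.03729993°.
φ = 2·arctan(exp(y/R)) − 90° = 2·arctan(0.11923) − 90° = -76.40189905°.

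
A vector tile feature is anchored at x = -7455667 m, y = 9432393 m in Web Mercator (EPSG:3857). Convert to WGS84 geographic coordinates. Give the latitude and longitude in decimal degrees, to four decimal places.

lat 64.3235°, lon -66.9754°

R = 6378137 m. λ = x/R = -66.97539619°.
φ = 2·arctan(exp(y/R)) − 90° = 2·arctan(4.38796) − 90° = 64.32349981°.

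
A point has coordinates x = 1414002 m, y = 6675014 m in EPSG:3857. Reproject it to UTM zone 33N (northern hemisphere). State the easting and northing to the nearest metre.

Web Mercator inverse (R = 6378137 m) → φ = 51.30270266°, λ = 12.70219608°.
UTM 33N forward: E = 339824.754 m, N = 5685994.768 m.

E 339825 m, N 5685995 m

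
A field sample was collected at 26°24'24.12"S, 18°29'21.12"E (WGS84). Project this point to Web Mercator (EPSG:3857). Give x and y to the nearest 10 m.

x 2058210 m, y -3049540 m

Web Mercator is spherical with R = a = 6378137 m.
x = R·λ = 6378137 × 0.322697416 = 2058208.329 m.
y = R·ln tan(π/4 + φ/2) = 6378137 × -0.478123988 = -3049540.301 m.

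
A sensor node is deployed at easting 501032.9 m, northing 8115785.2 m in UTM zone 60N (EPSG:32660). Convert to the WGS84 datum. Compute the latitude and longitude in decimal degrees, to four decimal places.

lat 73.1372°, lon 177.0319°

Zone 60N: λ₀ = 177°, k₀ = 0.9996, false easting 500000 m.
Meridian distance M = (N − FN)/k₀ = 8119032.8 m.
Inverse transverse Mercator on WGS84 gives φ = 73.13719970°, λ = 177.03190114°.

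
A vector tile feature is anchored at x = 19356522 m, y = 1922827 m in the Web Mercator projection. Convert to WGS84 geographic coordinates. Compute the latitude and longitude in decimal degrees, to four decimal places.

R = 6378137 m. λ = x/R = 173.88259560°.
φ = 2·arctan(exp(y/R)) − 90° = 2·arctan(1.35185) − 90° = 17.01719731°.

lat 17.0172°, lon 173.8826°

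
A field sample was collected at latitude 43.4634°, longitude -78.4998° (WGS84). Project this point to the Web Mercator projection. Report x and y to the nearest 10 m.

Web Mercator is spherical with R = a = 6378137 m.
x = R·λ = 6378137 × -1.370079972 = -8738557.763 m.
y = R·ln tan(π/4 + φ/2) = 6378137 × 0.843941446 = 5382774.160 m.

x -8738560 m, y 5382770 m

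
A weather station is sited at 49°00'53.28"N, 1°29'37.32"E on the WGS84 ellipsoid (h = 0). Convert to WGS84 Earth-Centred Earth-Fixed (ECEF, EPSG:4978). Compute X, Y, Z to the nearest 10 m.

WGS84: a = 6378137 m, e² = 0.006694380; N(φ) = a/√(1−e²sin²φ) = 6390337.388 m.
X = (N+h)·cosφ·cosλ = 4189768.439 m; Y = (N+h)·cosφ·sinλ = 109251.944 m; Z = (N(1−e²)+h)·sinφ = 4791638.399 m.

X 4189770 m, Y 109250 m, Z 4791640 m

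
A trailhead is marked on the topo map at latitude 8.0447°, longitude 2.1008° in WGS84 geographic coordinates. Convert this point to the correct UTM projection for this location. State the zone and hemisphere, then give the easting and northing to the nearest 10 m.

Longitude 2.1008° lies in the 6° band [0°, 6°), giving zone 31; latitude is north of the equator, so 31N.
Zone 31 central meridian λ₀ = 6×31 − 183 = 3°; Δλ = -0.8992°.
Transverse Mercator on WGS84 with k₀ = 0.9996 gives E = 400915.780 m, N = 889348.327 m.

Zone 31N: E 400920 m, N 889350 m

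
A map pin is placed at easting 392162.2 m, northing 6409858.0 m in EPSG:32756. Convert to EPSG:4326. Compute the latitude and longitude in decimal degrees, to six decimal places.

lat -32.443200°, lon 151.852800°

Zone 56S: λ₀ = 153°, k₀ = 0.9996, false easting 500000 m, false northing 10000000 m.
Meridian distance M = (N − FN)/k₀ = -3591578.6 m.
Inverse transverse Mercator on WGS84 gives φ = -32.44320002°, λ = 151.85279980°.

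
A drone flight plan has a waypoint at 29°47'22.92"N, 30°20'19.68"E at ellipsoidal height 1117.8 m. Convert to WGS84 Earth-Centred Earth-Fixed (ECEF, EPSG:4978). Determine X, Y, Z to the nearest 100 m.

WGS84: a = 6378137 m, e² = 0.006694380; N(φ) = a/√(1−e²sin²φ) = 6383413.032 m.
X = (N+h)·cosφ·cosλ = 4782047.255 m; Y = (N+h)·cosφ·sinλ = 2798748.649 m; Z = (N(1−e²)+h)·sinφ = 3150719.038 m.

X 4782000 m, Y 2798700 m, Z 3150700 m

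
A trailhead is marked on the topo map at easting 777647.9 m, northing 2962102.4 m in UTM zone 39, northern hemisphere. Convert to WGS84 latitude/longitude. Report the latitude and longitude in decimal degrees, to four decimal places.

Zone 39N: λ₀ = 51°, k₀ = 0.9996, false easting 500000 m.
Meridian distance M = (N − FN)/k₀ = 2963287.7 m.
Inverse transverse Mercator on WGS84 gives φ = 26.75279964°, λ = 53.79169988°.

lat 26.7528°, lon 53.7917°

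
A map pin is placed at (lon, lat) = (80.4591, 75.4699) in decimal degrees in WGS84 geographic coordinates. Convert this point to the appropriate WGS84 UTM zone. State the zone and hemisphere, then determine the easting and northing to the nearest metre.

Zone 44N: E 484852 m, N 8376106 m

Longitude 80.4591° lies in the 6° band [78°, 84°), giving zone 44; latitude is north of the equator, so 44N.
Zone 44 central meridian λ₀ = 6×44 − 183 = 81°; Δλ = -0.5409°.
Transverse Mercator on WGS84 with k₀ = 0.9996 gives E = 484851.970 m, N = 8376105.603 m.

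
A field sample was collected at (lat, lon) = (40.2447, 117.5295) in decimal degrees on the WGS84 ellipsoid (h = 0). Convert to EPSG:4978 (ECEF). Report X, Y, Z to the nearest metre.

X -2253342 m, Y 4323194 m, Z 4098762 m

WGS84: a = 6378137 m, e² = 0.006694380; N(φ) = a/√(1−e²sin²φ) = 6387066.400 m.
X = (N+h)·cosφ·cosλ = -2253342.192 m; Y = (N+h)·cosφ·sinλ = 4323193.994 m; Z = (N(1−e²)+h)·sinφ = 4098762.216 m.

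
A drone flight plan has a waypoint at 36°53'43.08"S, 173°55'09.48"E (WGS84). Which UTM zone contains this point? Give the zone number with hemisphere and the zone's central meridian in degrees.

UTM zone = ⌊(λ + 180)/6⌋ + 1; 173.9193° ∈ [168°, 174°) → zone 59.
Hemisphere: S (φ < 0).
Central meridian λ₀ = 6×59 − 183 = 171°.

Zone 59S, central meridian 171°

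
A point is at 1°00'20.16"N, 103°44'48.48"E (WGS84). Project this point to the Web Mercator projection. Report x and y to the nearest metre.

Web Mercator is spherical with R = a = 6378137 m.
x = R·λ = 6378137 × 1.810723248 = 11549040.947 m.
y = R·ln tan(π/4 + φ/2) = 6378137 × 0.017551932 = 111948.628 m.

x 11549041 m, y 111949 m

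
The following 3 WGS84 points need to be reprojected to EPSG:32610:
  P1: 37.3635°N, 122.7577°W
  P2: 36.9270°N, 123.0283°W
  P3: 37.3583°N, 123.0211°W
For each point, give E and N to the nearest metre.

UTM zone 10N: λ₀ = -123°, k₀ = 0.9996.
P1 (37.3635°, -122.7577°) → (521455.857, 4135225.379) m.
P2 (36.9270°, -123.0283°) → (497479.572, 4086774.667) m.
P3 (37.3583°, -123.0211°) → (498131.451, 4134621.167) m.

P1: E 521456 m, N 4135225 m; P2: E 497480 m, N 4086775 m; P3: E 498131 m, N 4134621 m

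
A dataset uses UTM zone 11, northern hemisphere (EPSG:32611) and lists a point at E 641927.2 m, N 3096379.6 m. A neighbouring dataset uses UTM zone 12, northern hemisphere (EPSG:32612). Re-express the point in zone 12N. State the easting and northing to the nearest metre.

UTM 11N → geographic: φ = 27.98499986°, λ = -115.55679969°.
UTM 12N (λ₀ = -111°) forward: E = 51635.636 m, N = 3103918.471 m.

E 51636 m, N 3103918 m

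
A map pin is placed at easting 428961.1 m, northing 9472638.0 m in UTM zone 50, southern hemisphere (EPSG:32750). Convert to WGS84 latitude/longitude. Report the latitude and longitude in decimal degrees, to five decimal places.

lat -4.77080°, lon 116.35940°

Zone 50S: λ₀ = 117°, k₀ = 0.9996, false easting 500000 m, false northing 10000000 m.
Meridian distance M = (N − FN)/k₀ = -527573.0 m.
Inverse transverse Mercator on WGS84 gives φ = -4.77080004°, λ = 116.35939989°.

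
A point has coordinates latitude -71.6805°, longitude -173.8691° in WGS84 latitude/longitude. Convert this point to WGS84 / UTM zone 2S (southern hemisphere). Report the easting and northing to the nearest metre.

Zone 2 central meridian λ₀ = 6×2 − 183 = -171°; Δλ = -2.8691°.
Transverse Mercator on WGS84 with k₀ = 0.9996 gives E = 399381.606 m, N = 2044312.283 m.

E 399382 m, N 2044312 m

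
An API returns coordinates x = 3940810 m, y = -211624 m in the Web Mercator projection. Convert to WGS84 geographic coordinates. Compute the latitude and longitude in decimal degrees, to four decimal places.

R = 6378137 m. λ = x/R = 35.40089855°.
φ = 2·arctan(exp(y/R)) − 90° = 2·arctan(0.96736) − 90° = -1.90070203°.

lat -1.9007°, lon 35.4009°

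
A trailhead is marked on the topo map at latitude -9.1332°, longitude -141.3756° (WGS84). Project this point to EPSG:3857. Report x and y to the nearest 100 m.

x -15737900 m, y -1021000 m

Web Mercator is spherical with R = a = 6378137 m.
x = R·λ = 6378137 × -2.467469702 = -15737859.803 m.
y = R·ln tan(π/4 + φ/2) = 6378137 × -0.160083803 = -1021036.427 m.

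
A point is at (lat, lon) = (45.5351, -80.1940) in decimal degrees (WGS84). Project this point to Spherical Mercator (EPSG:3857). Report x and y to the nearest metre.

Web Mercator is spherical with R = a = 6378137 m.
x = R·λ = 6378137 × -1.399649340 = -8927155.245 m.
y = R·ln tan(π/4 + φ/2) = 6378137 × 0.894643547 = 5706159.107 m.

x -8927155 m, y 5706159 m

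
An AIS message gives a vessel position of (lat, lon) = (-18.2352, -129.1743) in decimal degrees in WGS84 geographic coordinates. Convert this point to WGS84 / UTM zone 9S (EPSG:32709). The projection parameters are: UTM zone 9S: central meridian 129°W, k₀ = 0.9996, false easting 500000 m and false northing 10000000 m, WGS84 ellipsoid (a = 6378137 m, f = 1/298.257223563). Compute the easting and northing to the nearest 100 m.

E 481600 m, N 7983800 m

Zone 9 central meridian λ₀ = 6×9 − 183 = -129°; Δλ = -0.1743°.
Transverse Mercator on WGS84 with k₀ = 0.9996 gives E = 481572.739 m, N = 7983783.756 m.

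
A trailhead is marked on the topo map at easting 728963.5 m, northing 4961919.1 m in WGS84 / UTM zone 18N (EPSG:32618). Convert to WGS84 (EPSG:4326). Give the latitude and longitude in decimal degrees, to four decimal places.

lat 44.7740°, lon -72.1063°

Zone 18N: λ₀ = -75°, k₀ = 0.9996, false easting 500000 m.
Meridian distance M = (N − FN)/k₀ = 4963904.7 m.
Inverse transverse Mercator on WGS84 gives φ = 44.77399962°, λ = -72.10630016°.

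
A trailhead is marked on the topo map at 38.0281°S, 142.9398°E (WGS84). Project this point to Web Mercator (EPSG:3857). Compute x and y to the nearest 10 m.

Web Mercator is spherical with R = a = 6378137 m.
x = R·λ = 6378137 × 2.494770142 = 15911985.750 m.
y = R·ln tan(π/4 + φ/2) = 6378137 × -0.718610491 = -4583396.161 m.

x 15911990 m, y -4583400 m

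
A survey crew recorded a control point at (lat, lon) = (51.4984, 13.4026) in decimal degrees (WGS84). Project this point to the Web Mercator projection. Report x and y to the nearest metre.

x 1491971 m, y 6709933 m

Web Mercator is spherical with R = a = 6378137 m.
x = R·λ = 6378137 × 0.233919498 = 1491970.607 m.
y = R·ln tan(π/4 + φ/2) = 6378137 × 1.052020829 = 6709932.973 m.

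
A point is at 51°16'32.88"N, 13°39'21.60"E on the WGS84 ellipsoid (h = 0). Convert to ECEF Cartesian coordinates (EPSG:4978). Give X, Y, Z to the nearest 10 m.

X 3885110 m, Y 943930 m, Z 4952800 m

WGS84: a = 6378137 m, e² = 0.006694380; N(φ) = a/√(1−e²sin²φ) = 6391171.014 m.
X = (N+h)·cosφ·cosλ = 3885114.563 m; Y = (N+h)·cosφ·sinλ = 943928.579 m; Z = (N(1−e²)+h)·sinφ = 4952796.594 m.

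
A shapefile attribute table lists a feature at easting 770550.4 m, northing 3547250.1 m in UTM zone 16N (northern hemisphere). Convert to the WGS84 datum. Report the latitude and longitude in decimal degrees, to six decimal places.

Zone 16N: λ₀ = -87°, k₀ = 0.9996, false easting 500000 m.
Meridian distance M = (N − FN)/k₀ = 3548669.6 m.
Inverse transverse Mercator on WGS84 gives φ = 32.02909996°, λ = -84.13530011°.

lat 32.029100°, lon -84.135300°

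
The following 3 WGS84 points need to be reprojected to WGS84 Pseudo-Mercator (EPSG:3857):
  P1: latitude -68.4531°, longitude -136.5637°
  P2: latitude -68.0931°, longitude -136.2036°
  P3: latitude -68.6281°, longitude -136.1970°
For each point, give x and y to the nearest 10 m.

Web Mercator: x = R·λ, y = R·ln tan(π/4+φ/2), R = 6378137 m.
P1 (-68.4531°, -136.5637°) → (-15202201.545, -10582978.804) m.
P2 (-68.0931°, -136.2036°) → (-15162115.396, -10474719.053) m.
P3 (-68.6281°, -136.1970°) → (-15161380.688, -10636228.636) m.

P1: x -15202200 m, y -10582980 m; P2: x -15162120 m, y -10474720 m; P3: x -15161380 m, y -10636230 m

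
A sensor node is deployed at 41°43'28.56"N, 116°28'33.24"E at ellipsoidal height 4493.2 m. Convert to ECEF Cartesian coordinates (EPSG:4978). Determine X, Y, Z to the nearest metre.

WGS84: a = 6378137 m, e² = 0.006694380; N(φ) = a/√(1−e²sin²φ) = 6387614.720 m.
X = (N+h)·cosφ·cosλ = -2126909.170 m; Y = (N+h)·cosφ·sinλ = 4270417.166 m; Z = (N(1−e²)+h)·sinφ = 4225813.244 m.

X -2126909 m, Y 4270417 m, Z 4225813 m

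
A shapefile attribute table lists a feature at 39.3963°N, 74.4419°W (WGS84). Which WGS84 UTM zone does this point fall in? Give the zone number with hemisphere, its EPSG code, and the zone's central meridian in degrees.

UTM zone = ⌊(λ + 180)/6⌋ + 1; -74.4419° ∈ [-78°, -72°) → zone 18.
Hemisphere: N (φ ≥ 0).
Central meridian λ₀ = 6×18 − 183 = -75°.
EPSG code: 32618.

Zone 18N (EPSG:32618), central meridian -75°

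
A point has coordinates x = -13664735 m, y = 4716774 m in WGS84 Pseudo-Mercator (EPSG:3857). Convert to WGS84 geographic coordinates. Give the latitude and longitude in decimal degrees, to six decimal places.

R = 6378137 m. λ = x/R = -122.75240304°.
φ = 2·arctan(exp(y/R)) − 90° = 2·arctan(2.09493) − 90° = 38.96580070°.

lat 38.965801°, lon -122.752403°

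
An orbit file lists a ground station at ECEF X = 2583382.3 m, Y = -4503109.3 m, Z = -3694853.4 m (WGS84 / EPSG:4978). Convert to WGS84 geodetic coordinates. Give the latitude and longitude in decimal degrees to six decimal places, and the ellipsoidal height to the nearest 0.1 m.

λ = atan2(Y, X) = -60.15759975°; p = √(X²+Y²) = 5191517.8 m.
Bowring's method on WGS84 (a = 6378137 m, b = 6356752.314 m) gives φ = -35.62179953°, h = 1188.129 m.

lat -35.621800°, lon -60.157600°, h 1188.1 m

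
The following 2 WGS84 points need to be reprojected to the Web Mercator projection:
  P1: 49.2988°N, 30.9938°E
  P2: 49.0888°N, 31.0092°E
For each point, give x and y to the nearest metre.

Web Mercator: x = R·λ, y = R·ln tan(π/4+φ/2), R = 6378137 m.
P1 (49.2988°, 30.9938°) → (3450214.034, 6325714.425) m.
P2 (49.0888°, 31.0092°) → (3451928.354, 6289942.350) m.

P1: x 3450214 m, y 6325714 m; P2: x 3451928 m, y 6289942 m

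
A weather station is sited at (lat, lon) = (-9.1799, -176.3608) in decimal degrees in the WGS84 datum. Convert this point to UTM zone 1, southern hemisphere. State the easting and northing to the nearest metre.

E 570223 m, N 8985196 m

Zone 1 central meridian λ₀ = 6×1 − 183 = -177°; Δλ = +0.6392°.
Transverse Mercator on WGS84 with k₀ = 0.9996 gives E = 570223.357 m, N = 8985195.989 m.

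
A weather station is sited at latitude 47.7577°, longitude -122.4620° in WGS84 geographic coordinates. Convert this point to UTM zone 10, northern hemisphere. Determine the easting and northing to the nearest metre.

Zone 10 central meridian λ₀ = 6×10 − 183 = -123°; Δλ = +0.5380°.
Transverse Mercator on WGS84 with k₀ = 0.9996 gives E = 540319.885 m, N = 5289510.299 m.

E 540320 m, N 5289510 m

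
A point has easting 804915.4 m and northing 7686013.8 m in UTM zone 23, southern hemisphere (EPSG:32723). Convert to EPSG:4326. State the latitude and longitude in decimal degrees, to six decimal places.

Zone 23S: λ₀ = -45°, k₀ = 0.9996, false easting 500000 m, false northing 10000000 m.
Meridian distance M = (N − FN)/k₀ = -2314912.2 m.
Inverse transverse Mercator on WGS84 gives φ = -20.90109982°, λ = -42.06899978°.

lat -20.901100°, lon -42.069000°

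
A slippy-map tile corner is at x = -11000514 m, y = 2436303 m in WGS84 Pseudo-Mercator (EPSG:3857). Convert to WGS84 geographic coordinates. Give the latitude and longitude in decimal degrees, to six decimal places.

R = 6378137 m. λ = x/R = -98.81929859°.
φ = 2·arctan(exp(y/R)) − 90° = 2·arctan(1.46518) − 90° = 21.37209793°.

lat 21.372098°, lon -98.819299°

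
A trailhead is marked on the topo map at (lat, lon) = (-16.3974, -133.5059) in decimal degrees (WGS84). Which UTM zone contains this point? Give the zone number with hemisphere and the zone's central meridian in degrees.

UTM zone = ⌊(λ + 180)/6⌋ + 1; -133.5059° ∈ [-138°, -132°) → zone 8.
Hemisphere: S (φ < 0).
Central meridian λ₀ = 6×8 − 183 = -135°.

Zone 8S, central meridian -135°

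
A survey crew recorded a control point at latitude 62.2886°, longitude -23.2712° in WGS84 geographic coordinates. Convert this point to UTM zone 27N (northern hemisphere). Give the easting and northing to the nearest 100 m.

E 382200 m, N 6908400 m

Zone 27 central meridian λ₀ = 6×27 − 183 = -21°; Δλ = -2.2712°.
Transverse Mercator on WGS84 with k₀ = 0.9996 gives E = 382185.003 m, N = 6908398.796 m.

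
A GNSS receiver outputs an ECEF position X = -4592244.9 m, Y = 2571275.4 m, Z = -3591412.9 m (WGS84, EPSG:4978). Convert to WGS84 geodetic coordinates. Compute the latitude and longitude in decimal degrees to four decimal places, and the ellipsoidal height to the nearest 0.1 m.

lat -34.4881°, lon 150.7548°, h 369.1 m

λ = atan2(Y, X) = 150.75479962°; p = √(X²+Y²) = 5263095.1 m.
Bowring's method on WGS84 (a = 6378137 m, b = 6356752.314 m) gives φ = -34.48809970°, h = 369.067 m.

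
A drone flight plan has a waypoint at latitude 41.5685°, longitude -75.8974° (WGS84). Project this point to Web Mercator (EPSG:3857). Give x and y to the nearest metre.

x -8448860 m, y 5096560 m

Web Mercator is spherical with R = a = 6378137 m.
x = R·λ = 6378137 × -1.324659524 = -8448859.921 m.
y = R·ln tan(π/4 + φ/2) = 6378137 × 0.799067251 = 5096560.396 m.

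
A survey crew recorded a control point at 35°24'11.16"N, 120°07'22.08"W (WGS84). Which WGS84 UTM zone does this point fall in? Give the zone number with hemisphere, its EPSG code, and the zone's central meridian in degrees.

UTM zone = ⌊(λ + 180)/6⌋ + 1; -120.1228° ∈ [-126°, -120°) → zone 10.
Hemisphere: N (φ ≥ 0).
Central meridian λ₀ = 6×10 − 183 = -123°.
EPSG code: 32610.

Zone 10N (EPSG:32610), central meridian -123°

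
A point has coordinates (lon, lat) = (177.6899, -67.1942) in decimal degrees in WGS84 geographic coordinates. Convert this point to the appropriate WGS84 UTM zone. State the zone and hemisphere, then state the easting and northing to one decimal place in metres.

Longitude 177.6899° lies in the 6° band [174°, 180°), giving zone 60; latitude is south of the equator, so 60S.
Zone 60 central meridian λ₀ = 6×60 − 183 = 177°; Δλ = +0.6899°.
Transverse Mercator on WGS84 with k₀ = 0.9996 gives E = 529840.686 m, N = 2546805.142 m.

Zone 60S: E 529840.7 m, N 2546805.1 m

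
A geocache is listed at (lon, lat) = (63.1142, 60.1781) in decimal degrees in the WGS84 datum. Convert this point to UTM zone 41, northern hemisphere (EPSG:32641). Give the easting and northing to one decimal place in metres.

E 506335.5 m, N 6671251.5 m

Zone 41 central meridian λ₀ = 6×41 − 183 = 63°; Δλ = +0.1142°.
Transverse Mercator on WGS84 with k₀ = 0.9996 gives E = 506335.541 m, N = 6671251.529 m.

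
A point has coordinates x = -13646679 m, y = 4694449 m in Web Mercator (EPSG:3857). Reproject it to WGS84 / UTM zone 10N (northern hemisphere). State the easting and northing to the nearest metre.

E 535580 m, N 4295739 m

Web Mercator inverse (R = 6378137 m) → φ = 38.80969809°, λ = -122.59020323°.
UTM 10N forward: E = 535579.944 m, N = 4295738.667 m.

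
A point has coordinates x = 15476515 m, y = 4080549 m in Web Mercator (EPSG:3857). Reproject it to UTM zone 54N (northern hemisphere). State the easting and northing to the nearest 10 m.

Web Mercator inverse (R = 6378137 m) → φ = 34.38450316°, λ = 139.02789969°.
UTM 54N forward: E = 318692.408 m, N = 3806552.831 m.

E 318690 m, N 3806550 m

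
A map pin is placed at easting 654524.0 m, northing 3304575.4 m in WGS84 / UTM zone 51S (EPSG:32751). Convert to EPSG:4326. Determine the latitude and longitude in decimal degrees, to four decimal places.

lat -60.3657°, lon 125.8019°

Zone 51S: λ₀ = 123°, k₀ = 0.9996, false easting 500000 m, false northing 10000000 m.
Meridian distance M = (N − FN)/k₀ = -6698103.8 m.
Inverse transverse Mercator on WGS84 gives φ = -60.36570029°, λ = 125.80190049°.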